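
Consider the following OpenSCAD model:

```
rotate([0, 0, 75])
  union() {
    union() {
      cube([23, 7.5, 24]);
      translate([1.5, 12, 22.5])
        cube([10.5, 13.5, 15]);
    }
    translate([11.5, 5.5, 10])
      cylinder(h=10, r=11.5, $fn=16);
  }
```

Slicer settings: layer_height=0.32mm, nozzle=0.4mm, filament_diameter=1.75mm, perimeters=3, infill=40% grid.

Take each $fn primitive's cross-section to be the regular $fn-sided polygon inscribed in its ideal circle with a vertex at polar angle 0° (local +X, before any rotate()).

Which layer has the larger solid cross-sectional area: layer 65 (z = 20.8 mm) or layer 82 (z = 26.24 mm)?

layer 65 (z = 20.8 mm)

Layer 65 (z = 20.8): the cube (footprint 23×7.5) is included at this height (area 172.50 mm²); the cube at (1.5, 12) is not intersected at this z (z outside [22.5, 37.5]); Taking the union: only the 23×7.5 cube is present, so the union is just that shape — area = 172.50 mm²; the cylinder at (11.5, 5.5) is absent (z outside [10, 20]); Merging all regions: only that combined region is present, so the union is just that shape — area = 172.50 mm²; (whole slice rotated 75° about Z — lengths, areas and connectivity unchanged). So its area = 172.50 mm². Layer 82 (z = 26.24): the cube does not reach this height (z outside [0, 24]); the 10.5×13.5 cube at (1.5, 12) contributes its full rectangle (area 141.75 mm²); Merging all regions: only the 10.5×13.5 cube at (1.5, 12) is present, so the union is just that shape — area = 141.75 mm²; the cylinder at (11.5, 5.5) is absent (z outside [10, 20]); Merging all regions: only the result so far is present, so the union is just that shape — area = 141.75 mm²; (rotated 75° about Z; rotation is an isometry so areas/perimeters/island counts are preserved). So its area = 141.75 mm². Layer 65 is larger (172.50 vs 141.75 mm²).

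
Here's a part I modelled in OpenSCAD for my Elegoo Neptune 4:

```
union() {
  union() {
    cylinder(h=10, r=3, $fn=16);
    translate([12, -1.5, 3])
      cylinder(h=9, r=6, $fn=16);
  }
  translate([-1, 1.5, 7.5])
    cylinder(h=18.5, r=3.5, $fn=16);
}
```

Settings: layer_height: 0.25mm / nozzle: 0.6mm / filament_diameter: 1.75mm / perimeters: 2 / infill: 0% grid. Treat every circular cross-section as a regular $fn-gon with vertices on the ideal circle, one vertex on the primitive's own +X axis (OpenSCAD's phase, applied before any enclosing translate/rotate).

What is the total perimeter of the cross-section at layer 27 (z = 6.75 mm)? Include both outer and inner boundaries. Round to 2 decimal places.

56.19 mm

At z = 6.75 mm: the r=3 cylinder contributes a regular 16-gon of circumradius 3 (perimeter = 2·16·3.000·sin(180°/16) = 18.73 mm); the r=6 cylinder at (12, -1.5) gives a regular 16-gon of circumradius 6 (constant along its height) (perimeter = 2·16·6.000·sin(180°/16) = 37.46 mm); Combining (union): the 2 present regions are separate (no shared area or edge), so areas and boundary lengths simply add and each stays a separate island — boundary = 56.19 mm; the cylinder at (-1, 1.5) is absent (z outside [7.5, 26]); Merging all regions: only the result so far is present, so the union is just that shape — boundary = 56.19 mm. Overall, the cross-section has 2 separate islands. Total boundary length (outer) = 56.19 mm.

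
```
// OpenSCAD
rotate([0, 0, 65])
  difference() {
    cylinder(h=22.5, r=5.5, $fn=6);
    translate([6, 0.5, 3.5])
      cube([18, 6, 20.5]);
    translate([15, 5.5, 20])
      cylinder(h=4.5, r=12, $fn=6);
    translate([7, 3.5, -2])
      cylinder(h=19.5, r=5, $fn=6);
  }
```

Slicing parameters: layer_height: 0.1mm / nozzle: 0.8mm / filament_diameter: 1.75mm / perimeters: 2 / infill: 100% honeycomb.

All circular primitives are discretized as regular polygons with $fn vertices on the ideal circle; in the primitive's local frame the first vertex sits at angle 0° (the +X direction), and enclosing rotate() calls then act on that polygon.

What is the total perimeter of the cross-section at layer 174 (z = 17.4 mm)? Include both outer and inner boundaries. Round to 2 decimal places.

33.50 mm

At z = 17.4 mm: the r=5.5 cylinder gives a regular 6-gon of circumradius 5.5 (constant along its height) (perimeter = 2·6·5.500·sin(180°/6) = 33.00 mm); the 18×6 cube at (6, 0.5) contributes its full rectangle (perimeter 48.00 mm); the cylinder at (15, 5.5) does not reach this height (z outside [20, 24.5]); the r=5 cylinder at (7, 3.5) gives a regular 6-gon of circumradius 5 (constant along its height) (perimeter = 2·6·5.000·sin(180°/6) = 30.00 mm); Taking the first minus the rest: starting from the r=5.5 cylinder, the 18×6 cube at (6, 0.5) misses the remaining region (no effect); the r=5 cylinder at (7, 3.5) partially overlaps it — only the 6.95 mm² overlap (of its 64.95 mm²) is removed, clipping the outline — boundary = 33.50 mm; (whole slice rotated 65° about Z — lengths, areas and connectivity unchanged). Overall, the cross-section is a single solid region. Total boundary length (outer) = 33.50 mm.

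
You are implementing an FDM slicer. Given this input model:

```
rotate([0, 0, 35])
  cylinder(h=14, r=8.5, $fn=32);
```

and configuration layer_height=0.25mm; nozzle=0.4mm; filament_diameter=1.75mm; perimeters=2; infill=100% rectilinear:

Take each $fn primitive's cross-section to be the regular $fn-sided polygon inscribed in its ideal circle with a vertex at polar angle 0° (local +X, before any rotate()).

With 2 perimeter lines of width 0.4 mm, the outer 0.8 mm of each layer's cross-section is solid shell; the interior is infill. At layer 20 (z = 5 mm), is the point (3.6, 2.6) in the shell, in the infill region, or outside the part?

infill

At z = 5 mm: the cylinder: section is a regular 32-gon, circumradius r=8.5; (rotated 35° about Z; rotation is an isometry so areas/perimeters/island counts are preserved). Overall, the cross-section is a single solid region. Undo the 35° rotation: the query point maps to (4.440, 0.065) in the un-rotated model frame. The nearest boundary edge runs (8.50, 0.00)→(8.34, 1.66); distance from the point to it = 4.03 mm. The point is inside the cross-section and 4.03 mm from the nearest boundary — more than the 0.8 mm shell width (2 × 0.4), so it's in the infill interior.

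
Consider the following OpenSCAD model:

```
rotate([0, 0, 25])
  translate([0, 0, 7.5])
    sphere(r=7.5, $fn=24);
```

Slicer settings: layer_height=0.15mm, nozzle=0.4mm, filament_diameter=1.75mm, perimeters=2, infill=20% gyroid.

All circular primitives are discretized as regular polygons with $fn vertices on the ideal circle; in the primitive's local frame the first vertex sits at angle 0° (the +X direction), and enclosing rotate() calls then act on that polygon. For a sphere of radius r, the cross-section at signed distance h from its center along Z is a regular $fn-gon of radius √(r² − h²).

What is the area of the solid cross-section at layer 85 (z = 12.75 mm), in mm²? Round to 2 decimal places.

89.10 mm²

At z = 12.75 mm: the r=7.5 sphere contributes a regular 24-gon of circumradius √(7.5²−5.25²) = 5.356 (area = (24/2)·5.356²·sin(360°/24) = 89.10 mm²); (whole slice rotated 25° about Z — lengths, areas and connectivity unchanged). Overall, the cross-section is a single solid region. Net area = 89.10 mm².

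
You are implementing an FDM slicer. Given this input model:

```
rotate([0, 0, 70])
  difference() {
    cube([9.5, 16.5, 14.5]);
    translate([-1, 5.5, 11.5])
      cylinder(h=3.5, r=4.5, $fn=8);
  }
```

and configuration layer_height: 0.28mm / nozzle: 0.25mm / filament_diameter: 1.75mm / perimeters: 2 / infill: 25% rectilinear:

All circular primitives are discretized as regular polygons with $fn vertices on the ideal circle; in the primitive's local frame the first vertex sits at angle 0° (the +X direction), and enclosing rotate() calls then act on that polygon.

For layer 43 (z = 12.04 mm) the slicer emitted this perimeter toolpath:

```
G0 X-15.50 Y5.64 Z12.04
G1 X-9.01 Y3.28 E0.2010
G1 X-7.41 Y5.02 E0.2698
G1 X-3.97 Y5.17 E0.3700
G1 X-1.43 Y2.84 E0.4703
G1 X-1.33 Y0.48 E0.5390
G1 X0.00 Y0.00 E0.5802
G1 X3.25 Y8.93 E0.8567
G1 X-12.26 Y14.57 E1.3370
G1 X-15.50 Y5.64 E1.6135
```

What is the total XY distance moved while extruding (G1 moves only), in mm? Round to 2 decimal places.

Sum the Euclidean lengths of each G1 segment: total = 55.44 mm.

55.44 mm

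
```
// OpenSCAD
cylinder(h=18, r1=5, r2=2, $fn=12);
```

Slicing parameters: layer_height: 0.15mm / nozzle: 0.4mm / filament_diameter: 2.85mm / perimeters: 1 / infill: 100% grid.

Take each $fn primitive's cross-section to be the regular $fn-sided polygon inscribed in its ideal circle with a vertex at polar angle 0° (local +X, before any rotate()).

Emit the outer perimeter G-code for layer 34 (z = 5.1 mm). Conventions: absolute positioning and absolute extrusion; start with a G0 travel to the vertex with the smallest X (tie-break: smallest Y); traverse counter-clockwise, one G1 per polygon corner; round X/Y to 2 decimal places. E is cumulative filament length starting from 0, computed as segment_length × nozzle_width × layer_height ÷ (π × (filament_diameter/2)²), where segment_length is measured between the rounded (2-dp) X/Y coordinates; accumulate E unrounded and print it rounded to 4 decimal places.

G0 X-4.15 Y0.00 Z5.10
G1 X-3.59 Y-2.07 E0.0202
G1 X-2.08 Y-3.59 E0.0403
G1 X0.00 Y-4.15 E0.0606
G1 X2.08 Y-3.59 E0.0808
G1 X3.59 Y-2.08 E0.1009
G1 X4.15 Y0.00 E0.1212
G1 X3.59 Y2.07 E0.1414
G1 X2.08 Y3.59 E0.1615
G1 X0.00 Y4.15 E0.1818
G1 X-2.07 Y3.59 E0.2019
G1 X-3.59 Y2.07 E0.2221
G1 X-4.15 Y0.00 E0.2423

At z = 5.1 mm: the cone: at t=0.283 of its height the radius interpolates to r₁+(r₂−r₁)t = 4.150, giving a regular 12-gon of that circumradius. The outline is a single polygon with 12 vertices. Extrusion per mm of travel: 0.4 × 0.15 / (π × 1.425²) = 0.009405. Accumulating E over each segment gives final E = 0.2423.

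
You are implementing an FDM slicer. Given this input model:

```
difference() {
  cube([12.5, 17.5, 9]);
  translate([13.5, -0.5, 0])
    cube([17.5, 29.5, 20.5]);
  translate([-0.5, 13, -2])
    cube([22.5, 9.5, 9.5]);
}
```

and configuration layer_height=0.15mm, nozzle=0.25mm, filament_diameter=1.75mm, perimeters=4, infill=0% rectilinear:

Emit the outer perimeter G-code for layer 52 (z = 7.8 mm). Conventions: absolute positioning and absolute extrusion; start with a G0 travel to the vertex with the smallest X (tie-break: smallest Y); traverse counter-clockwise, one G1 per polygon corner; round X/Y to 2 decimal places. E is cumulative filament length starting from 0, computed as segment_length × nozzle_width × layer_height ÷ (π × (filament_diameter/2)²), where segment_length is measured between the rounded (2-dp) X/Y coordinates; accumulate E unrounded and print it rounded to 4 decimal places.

G0 X0.00 Y0.00 Z7.80
G1 X12.50 Y0.00 E0.1949
G1 X12.50 Y17.50 E0.4677
G1 X0.00 Y17.50 E0.6626
G1 X0.00 Y0.00 E0.9354

At z = 7.8 mm: the 12.5×17.5 cube contributes its full rectangle; the cube at (13.5, -0.5) (footprint 17.5×29.5) is included at this height; the cube at (-0.5, 13) does not reach this height (z outside [-2, 7.5]); After the difference (first − rest): starting from the 12.5×17.5 cube, the 17.5×29.5 cube at (13.5, -0.5) misses the remaining region (no effect) — 1 connected region. The outline is a single polygon with 4 vertices. Extrusion per mm of travel: 0.25 × 0.15 / (π × 0.875²) = 0.015591. Accumulating E over each segment gives final E = 0.9354.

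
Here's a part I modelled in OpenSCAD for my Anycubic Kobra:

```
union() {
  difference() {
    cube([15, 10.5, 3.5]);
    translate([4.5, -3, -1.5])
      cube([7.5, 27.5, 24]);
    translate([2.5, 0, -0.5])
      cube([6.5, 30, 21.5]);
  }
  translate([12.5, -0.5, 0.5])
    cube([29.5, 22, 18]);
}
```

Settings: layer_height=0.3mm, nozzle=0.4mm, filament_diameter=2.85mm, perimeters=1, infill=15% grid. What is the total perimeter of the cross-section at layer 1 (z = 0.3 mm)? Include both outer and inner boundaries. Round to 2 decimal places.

At z = 0.3 mm: the cube is present — its section is the full 15×10.5 rectangle (perimeter 51.00 mm); the cube at (4.5, -3) is present — its section is the full 7.5×27.5 rectangle (perimeter 70.00 mm); the cube at (2.5, 0) (footprint 6.5×30) is included at this height (perimeter 73.00 mm); Subtracting the remaining from the first: starting from the 15×10.5 cube, the 7.5×27.5 cube at (4.5, -3) partially overlaps it — only the 78.75 mm² overlap (of its 206.25 mm²) is removed, clipping the outline; the 6.5×30 cube at (2.5, 0) partially overlaps it — only the 21.00 mm² overlap (of its 195.00 mm²) is removed, clipping the outline — boundary = 53.00 mm; the cube at (12.5, -0.5) is absent (z outside [0.5, 18.5]); Combining (union): only the result so far is present, so the union is just that shape — boundary = 53.00 mm. Overall, the cross-section has 2 separate islands. Total boundary length (outer) = 53.00 mm.

53.00 mm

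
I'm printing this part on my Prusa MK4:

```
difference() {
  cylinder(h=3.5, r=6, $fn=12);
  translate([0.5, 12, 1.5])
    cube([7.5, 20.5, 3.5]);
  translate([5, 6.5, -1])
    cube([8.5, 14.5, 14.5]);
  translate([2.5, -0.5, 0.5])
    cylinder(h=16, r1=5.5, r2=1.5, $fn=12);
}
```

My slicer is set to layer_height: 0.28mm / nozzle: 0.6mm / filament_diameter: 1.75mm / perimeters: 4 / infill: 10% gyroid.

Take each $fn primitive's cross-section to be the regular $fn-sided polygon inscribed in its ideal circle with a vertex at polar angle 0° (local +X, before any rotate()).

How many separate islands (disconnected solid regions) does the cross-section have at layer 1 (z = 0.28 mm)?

1

At z = 0.28 mm: the r=6 cylinder contributes a regular 12-gon of circumradius 6; the cube at (0.5, 12) is not intersected at this z (z outside [1.5, 5]); the cube at (5, 6.5) (footprint 8.5×14.5) is included at this height; the cone at (2.5, -0.5) does not reach this height (z outside [0.5, 16.5]); After the difference (first − rest): starting from the r=6 cylinder, the 8.5×14.5 cube at (5, 6.5) misses the remaining region (no effect) — 1 connected region. Overall, the cross-section is a single solid region. Island count = 1.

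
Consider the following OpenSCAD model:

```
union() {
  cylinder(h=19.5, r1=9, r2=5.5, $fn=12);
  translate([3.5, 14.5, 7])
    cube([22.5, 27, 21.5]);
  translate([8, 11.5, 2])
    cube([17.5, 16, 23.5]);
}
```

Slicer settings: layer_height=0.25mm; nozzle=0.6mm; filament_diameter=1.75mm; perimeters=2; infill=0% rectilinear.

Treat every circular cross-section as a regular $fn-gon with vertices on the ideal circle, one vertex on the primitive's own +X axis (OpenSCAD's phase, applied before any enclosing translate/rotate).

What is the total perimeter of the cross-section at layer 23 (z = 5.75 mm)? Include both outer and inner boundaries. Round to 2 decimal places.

At z = 5.75 mm: the cone: at t=0.295 of its height the radius interpolates to r₁+(r₂−r₁)t = 7.968, giving a regular 12-gon of that circumradius (perimeter = 2·12·7.968·sin(180°/12) = 49.49 mm); the cube at (3.5, 14.5) does not reach this height (z outside [7, 28.5]); the cube at (8, 11.5) is present — its section is the full 17.5×16 rectangle (perimeter 67.00 mm); Merging all regions: the 2 present regions are separate (no shared area or edge), so areas and boundary lengths simply add and each stays a separate island — boundary = 116.49 mm. Overall, the cross-section has 2 separate islands. Total boundary length (outer) = 116.49 mm.

116.49 mm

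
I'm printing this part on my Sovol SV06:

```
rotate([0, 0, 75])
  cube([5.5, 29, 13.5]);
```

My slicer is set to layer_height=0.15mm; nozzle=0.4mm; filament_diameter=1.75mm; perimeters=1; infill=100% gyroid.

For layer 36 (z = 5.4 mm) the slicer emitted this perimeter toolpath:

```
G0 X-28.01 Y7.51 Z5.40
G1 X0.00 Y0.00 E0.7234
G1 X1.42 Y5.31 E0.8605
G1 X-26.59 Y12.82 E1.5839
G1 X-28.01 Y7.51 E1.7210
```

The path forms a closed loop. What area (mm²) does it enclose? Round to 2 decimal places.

159.40 mm²

Apply the shoelace formula to the sequence of (X, Y) vertices; enclosed area = 159.40 mm².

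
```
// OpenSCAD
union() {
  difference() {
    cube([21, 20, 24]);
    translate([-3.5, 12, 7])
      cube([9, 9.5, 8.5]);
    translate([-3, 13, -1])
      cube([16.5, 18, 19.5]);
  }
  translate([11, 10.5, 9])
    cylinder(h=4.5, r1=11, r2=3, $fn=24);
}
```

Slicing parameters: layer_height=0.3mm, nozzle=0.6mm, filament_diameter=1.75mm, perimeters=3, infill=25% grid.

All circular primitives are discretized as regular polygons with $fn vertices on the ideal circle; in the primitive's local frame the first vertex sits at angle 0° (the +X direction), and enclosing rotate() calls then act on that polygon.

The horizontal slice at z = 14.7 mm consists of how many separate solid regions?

1

At z = 14.7 mm: the 21×20 cube contributes its full rectangle; the cube at (-3.5, 12) is present — its section is the full 9×9.5 rectangle; the cube at (-3, 13) (footprint 16.5×18) is included at this height; Subtracting the remaining from the first: starting from the 21×20 cube, the 9×9.5 cube at (-3.5, 12) partially overlaps it — only the 44.00 mm² overlap (of its 85.50 mm²) is removed, clipping the outline; the 16.5×18 cube at (-3, 13) partially overlaps it — only the 56.00 mm² overlap (of its 297.00 mm²) is removed, clipping the outline — 1 connected region; the cone at (11, 10.5) is absent (z outside [9, 13.5]); Merging all regions: only the result so far is present, so the union is just that shape — 1 connected region. The result has 1 disconnected region.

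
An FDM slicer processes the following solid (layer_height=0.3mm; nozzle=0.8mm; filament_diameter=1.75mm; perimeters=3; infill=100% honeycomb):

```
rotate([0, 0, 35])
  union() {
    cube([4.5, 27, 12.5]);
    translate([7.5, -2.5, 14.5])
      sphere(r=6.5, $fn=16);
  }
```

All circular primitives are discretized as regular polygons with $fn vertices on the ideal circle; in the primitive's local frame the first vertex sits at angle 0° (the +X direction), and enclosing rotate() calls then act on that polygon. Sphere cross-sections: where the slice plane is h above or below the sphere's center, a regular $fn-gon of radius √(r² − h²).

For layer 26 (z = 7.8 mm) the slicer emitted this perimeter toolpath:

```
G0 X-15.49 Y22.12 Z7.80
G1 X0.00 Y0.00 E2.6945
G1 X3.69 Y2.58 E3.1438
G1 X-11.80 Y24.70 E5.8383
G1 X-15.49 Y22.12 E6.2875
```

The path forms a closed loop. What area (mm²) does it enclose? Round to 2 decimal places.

Apply the shoelace formula to the sequence of (X, Y) vertices; enclosed area = 121.59 mm².

121.59 mm²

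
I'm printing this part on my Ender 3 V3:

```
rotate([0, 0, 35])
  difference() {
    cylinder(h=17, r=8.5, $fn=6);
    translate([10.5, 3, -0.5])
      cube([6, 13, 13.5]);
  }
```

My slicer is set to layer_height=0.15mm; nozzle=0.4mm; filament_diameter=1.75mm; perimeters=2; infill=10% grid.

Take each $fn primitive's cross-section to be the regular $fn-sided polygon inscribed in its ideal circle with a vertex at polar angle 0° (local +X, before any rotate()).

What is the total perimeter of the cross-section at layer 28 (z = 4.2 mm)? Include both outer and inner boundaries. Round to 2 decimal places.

At z = 4.2 mm: the cylinder: section is a regular 6-gon, circumradius r=8.5 (perimeter = 2·6·8.500·sin(180°/6) = 51.00 mm); the cube at (10.5, 3) (footprint 6×13) is included at this height (perimeter 38.00 mm); Subtracting the remaining from the first: starting from the r=8.5 cylinder, the 6×13 cube at (10.5, 3) misses the remaining region (no effect) — boundary = 51.00 mm; (rotated 35° about Z; rotation is an isometry so areas/perimeters/island counts are preserved). Overall, the cross-section is a single solid region. Total boundary length (outer) = 51.00 mm.

51.00 mm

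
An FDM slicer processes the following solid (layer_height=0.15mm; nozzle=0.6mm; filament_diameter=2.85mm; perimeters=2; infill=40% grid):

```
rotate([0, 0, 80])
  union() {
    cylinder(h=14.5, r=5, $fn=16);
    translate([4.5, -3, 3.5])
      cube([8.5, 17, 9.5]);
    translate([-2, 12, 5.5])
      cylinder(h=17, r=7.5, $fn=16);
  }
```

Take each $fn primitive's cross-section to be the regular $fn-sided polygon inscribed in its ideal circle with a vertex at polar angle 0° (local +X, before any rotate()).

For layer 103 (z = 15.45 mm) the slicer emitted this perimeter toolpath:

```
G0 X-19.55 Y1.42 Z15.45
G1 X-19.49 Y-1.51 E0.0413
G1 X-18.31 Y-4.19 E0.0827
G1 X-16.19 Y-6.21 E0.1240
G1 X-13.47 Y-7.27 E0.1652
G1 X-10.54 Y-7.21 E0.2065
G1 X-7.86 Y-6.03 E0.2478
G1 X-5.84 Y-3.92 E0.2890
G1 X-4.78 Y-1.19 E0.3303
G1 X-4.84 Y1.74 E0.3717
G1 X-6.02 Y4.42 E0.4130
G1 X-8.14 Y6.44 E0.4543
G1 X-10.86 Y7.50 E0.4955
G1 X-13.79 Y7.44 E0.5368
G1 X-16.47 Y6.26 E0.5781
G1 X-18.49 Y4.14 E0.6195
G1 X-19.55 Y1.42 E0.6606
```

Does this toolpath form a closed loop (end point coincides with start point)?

yes

Start point (G0): (-19.55, 1.42). End point (last G1): the path returns to the start — closed.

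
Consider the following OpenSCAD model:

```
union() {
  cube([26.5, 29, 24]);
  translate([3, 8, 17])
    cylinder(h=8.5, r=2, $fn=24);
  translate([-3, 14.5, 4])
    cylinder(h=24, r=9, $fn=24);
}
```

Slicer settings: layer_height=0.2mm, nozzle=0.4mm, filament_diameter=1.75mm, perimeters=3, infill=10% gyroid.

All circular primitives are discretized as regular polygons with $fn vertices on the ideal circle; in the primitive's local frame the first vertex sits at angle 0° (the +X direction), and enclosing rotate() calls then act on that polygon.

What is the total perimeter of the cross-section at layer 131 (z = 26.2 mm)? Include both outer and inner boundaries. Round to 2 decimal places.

56.39 mm

At z = 26.2 mm: the cube does not reach this height (z outside [0, 24]); the cylinder at (3, 8) does not reach this height (z outside [17, 25.5]); the r=9 cylinder at (-3, 14.5) contributes a regular 24-gon of circumradius 9 (perimeter = 2·24·9.000·sin(180°/24) = 56.39 mm); Combining (union): only the r=9 cylinder at (-3, 14.5) is present, so the union is just that shape — boundary = 56.39 mm. Overall, the cross-section is a single solid region. Total boundary length (outer) = 56.39 mm.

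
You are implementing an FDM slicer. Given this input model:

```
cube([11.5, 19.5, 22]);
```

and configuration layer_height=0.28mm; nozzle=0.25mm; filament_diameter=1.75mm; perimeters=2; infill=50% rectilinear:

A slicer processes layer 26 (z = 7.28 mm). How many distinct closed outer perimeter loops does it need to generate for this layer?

At z = 7.28 mm: the 11.5×19.5 cube contributes its full rectangle. The result has 1 disconnected region.

1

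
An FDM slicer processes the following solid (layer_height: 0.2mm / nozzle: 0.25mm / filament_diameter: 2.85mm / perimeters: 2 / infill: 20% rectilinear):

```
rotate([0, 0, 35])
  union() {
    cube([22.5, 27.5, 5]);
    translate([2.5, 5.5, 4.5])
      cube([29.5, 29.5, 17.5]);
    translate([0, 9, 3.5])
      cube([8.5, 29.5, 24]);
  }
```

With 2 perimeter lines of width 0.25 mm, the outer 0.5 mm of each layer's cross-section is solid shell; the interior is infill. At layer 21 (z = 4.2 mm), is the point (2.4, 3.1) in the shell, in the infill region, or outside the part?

infill

At z = 4.2 mm: the cube (footprint 22.5×27.5) is included at this height; the cube at (2.5, 5.5) is absent (z outside [4.5, 22]); the cube at (0, 9) (footprint 8.5×29.5) is included at this height; Combining (union): the regions partially overlap (shared area 157.25 mm²), so overlapping operands fuse into one piece — 1 connected region; (whole slice rotated 35° about Z — lengths, areas and connectivity unchanged). Overall, the cross-section is a single solid region. Undo the 35° rotation: the query point maps to (3.744, 1.163) in the un-rotated model frame. The nearest boundary edge runs (22.50, 0.00)→(0.00, 0.00); distance from the point to it = 1.16 mm. The point is inside the cross-section and 1.16 mm from the nearest boundary — more than the 0.5 mm shell width (2 × 0.25), so it's in the infill interior.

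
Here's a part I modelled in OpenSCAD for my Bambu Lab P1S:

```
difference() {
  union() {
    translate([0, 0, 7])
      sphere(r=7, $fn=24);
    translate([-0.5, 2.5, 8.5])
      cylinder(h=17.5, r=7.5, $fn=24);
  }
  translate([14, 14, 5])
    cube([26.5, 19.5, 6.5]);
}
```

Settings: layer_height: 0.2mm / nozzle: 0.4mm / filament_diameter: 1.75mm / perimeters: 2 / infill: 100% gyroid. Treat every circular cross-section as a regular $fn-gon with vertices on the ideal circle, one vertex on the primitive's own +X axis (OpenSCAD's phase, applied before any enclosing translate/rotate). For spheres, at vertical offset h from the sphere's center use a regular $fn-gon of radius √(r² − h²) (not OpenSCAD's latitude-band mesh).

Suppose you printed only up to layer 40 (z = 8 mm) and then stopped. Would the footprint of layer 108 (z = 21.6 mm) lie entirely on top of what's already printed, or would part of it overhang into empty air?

Compare the two slices. At z = 8: the sphere: section is a regular 24-gon, circumradius = √(r²−h²) = √(7²−1²) = 6.928 (area = (24/2)·6.928²·sin(360°/24) = 149.08 mm²); the cylinder at (-0.5, 2.5) is not intersected at this z (z outside [8.5, 26]); Merging all regions: only the r=7 sphere is present, so the union is just that shape — area = 149.08 mm²; the 26.5×19.5 cube at (14, 14) contributes its full rectangle (area 516.75 mm²); Subtracting the remaining from the first: starting from the result so far (149.08 mm²), the 26.5×19.5 cube at (14, 14) misses the remaining region (no effect) — area = 149.08 mm². At z = 21.6: the sphere does not reach this height (|z−center|=14.600 > r=7); the r=7.5 cylinder at (-0.5, 2.5) gives a regular 24-gon of circumradius 7.5 (constant along its height) (area = (24/2)·7.500²·sin(360°/24) = 174.70 mm²); Merging all regions: only the r=7.5 cylinder at (-0.5, 2.5) is present, so the union is just that shape — area = 174.70 mm²; the cube at (14, 14) does not reach this height (z outside [5, 11.5]); After the difference (first − rest): none of the subtracted shapes is present at this height, so the result so far is unchanged — area = 174.70 mm². Checking containment: at z = 21.6 the cross-section extends beyond the z = 8 cross-section by about 50.12 mm².

part overhangs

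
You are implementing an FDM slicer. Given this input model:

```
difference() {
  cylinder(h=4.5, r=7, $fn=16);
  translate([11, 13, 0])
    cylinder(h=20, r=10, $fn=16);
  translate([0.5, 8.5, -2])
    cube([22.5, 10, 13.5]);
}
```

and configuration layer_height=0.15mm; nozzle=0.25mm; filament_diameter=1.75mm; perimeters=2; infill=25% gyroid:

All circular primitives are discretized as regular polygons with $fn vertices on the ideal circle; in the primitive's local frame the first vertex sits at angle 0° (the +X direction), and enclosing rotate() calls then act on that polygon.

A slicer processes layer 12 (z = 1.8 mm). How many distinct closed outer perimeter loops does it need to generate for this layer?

1

At z = 1.8 mm: the r=7 cylinder contributes a regular 16-gon of circumradius 7; the r=10 cylinder at (11, 13) contributes a regular 16-gon of circumradius 10; the cube at (0.5, 8.5) is present — its section is the full 22.5×10 rectangle; After the difference (first − rest): starting from the r=7 cylinder, the r=10 cylinder at (11, 13) misses the remaining region (no effect); the 22.5×10 cube at (0.5, 8.5) misses the remaining region (no effect) — 1 connected region. The result has 1 disconnected region.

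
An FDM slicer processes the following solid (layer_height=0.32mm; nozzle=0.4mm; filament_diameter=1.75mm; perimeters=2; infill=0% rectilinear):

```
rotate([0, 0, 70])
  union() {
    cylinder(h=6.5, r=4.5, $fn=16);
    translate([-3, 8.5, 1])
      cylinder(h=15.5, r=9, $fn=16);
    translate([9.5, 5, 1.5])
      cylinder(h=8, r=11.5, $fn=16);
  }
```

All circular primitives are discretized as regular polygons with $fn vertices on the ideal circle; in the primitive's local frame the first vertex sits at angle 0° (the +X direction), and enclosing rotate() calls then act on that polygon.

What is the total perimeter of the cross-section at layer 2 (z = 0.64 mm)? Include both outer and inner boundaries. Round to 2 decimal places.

28.09 mm

At z = 0.64 mm: the r=4.5 cylinder contributes a regular 16-gon of circumradius 4.5 (perimeter = 2·16·4.500·sin(180°/16) = 28.09 mm); the cylinder at (-3, 8.5) is not intersected at this z (z outside [1, 16.5]); the cylinder at (9.5, 5) is not intersected at this z (z outside [1.5, 9.5]); Combining (union): only the r=4.5 cylinder is present, so the union is just that shape — boundary = 28.09 mm; (rotated 70° about Z; rotation is an isometry so areas/perimeters/island counts are preserved). Overall, the cross-section is a single solid region. Total boundary length (outer) = 28.09 mm.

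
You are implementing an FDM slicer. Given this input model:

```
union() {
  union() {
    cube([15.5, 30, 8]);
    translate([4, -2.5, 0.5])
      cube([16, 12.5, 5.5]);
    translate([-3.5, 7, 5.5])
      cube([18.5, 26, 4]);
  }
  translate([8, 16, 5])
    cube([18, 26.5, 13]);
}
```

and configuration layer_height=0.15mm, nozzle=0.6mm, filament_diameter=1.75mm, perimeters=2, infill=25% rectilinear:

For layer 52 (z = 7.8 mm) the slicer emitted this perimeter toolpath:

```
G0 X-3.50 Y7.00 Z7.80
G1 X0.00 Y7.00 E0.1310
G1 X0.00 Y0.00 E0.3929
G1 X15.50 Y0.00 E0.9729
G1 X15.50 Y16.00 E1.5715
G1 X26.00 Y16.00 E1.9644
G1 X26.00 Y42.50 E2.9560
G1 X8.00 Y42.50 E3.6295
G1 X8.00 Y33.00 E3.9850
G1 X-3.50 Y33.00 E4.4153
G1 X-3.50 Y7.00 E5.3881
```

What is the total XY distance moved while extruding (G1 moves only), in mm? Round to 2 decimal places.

Sum the Euclidean lengths of each G1 segment: total = 144.00 mm.

144.00 mm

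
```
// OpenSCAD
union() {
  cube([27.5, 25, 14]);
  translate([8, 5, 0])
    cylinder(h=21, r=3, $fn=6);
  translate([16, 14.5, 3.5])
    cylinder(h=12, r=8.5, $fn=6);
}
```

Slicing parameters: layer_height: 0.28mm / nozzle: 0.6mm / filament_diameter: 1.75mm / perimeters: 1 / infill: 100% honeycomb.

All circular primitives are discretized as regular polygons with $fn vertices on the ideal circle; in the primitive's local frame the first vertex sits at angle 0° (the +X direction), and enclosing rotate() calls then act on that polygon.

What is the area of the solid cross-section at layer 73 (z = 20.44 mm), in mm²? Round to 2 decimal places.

At z = 20.44 mm: the cube does not reach this height (z outside [0, 14]); the r=3 cylinder at (8, 5) gives a regular 6-gon of circumradius 3 (constant along its height) (area = (6/2)·3.000²·sin(360°/6) = 23.38 mm²); the cylinder at (16, 14.5) is absent (z outside [3.5, 15.5]); Combining (union): only the r=3 cylinder at (8, 5) is present, so the union is just that shape — area = 23.38 mm². Overall, the cross-section is a single solid region. Net area = 23.38 mm².

23.38 mm²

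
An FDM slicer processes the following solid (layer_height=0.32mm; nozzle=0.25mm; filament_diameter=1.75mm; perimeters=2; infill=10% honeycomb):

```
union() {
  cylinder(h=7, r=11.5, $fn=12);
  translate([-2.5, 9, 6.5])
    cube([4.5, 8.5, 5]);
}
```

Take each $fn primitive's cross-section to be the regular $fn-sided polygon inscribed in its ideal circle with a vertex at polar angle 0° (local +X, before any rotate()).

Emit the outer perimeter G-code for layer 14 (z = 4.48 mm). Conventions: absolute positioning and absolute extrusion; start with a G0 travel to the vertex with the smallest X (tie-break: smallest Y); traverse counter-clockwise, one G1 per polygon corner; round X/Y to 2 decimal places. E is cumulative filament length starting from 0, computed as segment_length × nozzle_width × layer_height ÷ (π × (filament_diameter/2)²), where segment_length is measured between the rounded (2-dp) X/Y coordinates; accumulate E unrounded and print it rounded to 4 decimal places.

G0 X-11.50 Y0.00 Z4.48
G1 X-9.96 Y-5.75 E0.1980
G1 X-5.75 Y-9.96 E0.3960
G1 X0.00 Y-11.50 E0.5940
G1 X5.75 Y-9.96 E0.7920
G1 X9.96 Y-5.75 E0.9900
G1 X11.50 Y0.00 E1.1880
G1 X9.96 Y5.75 E1.3860
G1 X5.75 Y9.96 E1.5840
G1 X0.00 Y11.50 E1.7820
G1 X-5.75 Y9.96 E1.9800
G1 X-9.96 Y5.75 E2.1780
G1 X-11.50 Y0.00 E2.3760

At z = 4.48 mm: the cylinder: section is a regular 12-gon, circumradius r=11.5; the cube at (-2.5, 9) is absent (z outside [6.5, 11.5]); Merging all regions: only the r=11.5 cylinder is present, so the union is just that shape — 1 connected region. The outline is a single polygon with 12 vertices. Extrusion per mm of travel: 0.25 × 0.32 / (π × 0.875²) = 0.033260. Accumulating E over each segment gives final E = 2.3760.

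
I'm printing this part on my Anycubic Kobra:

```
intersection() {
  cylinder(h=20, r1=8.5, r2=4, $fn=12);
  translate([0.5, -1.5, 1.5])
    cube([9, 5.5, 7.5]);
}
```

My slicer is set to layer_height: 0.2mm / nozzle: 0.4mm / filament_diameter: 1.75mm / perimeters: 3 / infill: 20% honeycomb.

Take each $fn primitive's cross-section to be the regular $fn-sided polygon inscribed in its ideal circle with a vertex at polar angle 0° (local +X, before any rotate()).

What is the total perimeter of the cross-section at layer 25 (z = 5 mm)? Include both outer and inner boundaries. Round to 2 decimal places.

At z = 5 mm: the cone (r1=8.5→r2=4) has section circumradius 7.375 here — a regular 12-gon (perimeter = 2·12·7.375·sin(180°/12) = 45.81 mm); the cube at (0.5, -1.5) (footprint 9×5.5) is included at this height (perimeter 29.00 mm); After intersecting: the 9×5.5 cube at (0.5, -1.5) partially overlaps the cone; clipping to the common part keeps 35.33 mm² — boundary = 23.36 mm. Overall, the cross-section is a single solid region. Total boundary length (outer) = 23.36 mm.

23.36 mm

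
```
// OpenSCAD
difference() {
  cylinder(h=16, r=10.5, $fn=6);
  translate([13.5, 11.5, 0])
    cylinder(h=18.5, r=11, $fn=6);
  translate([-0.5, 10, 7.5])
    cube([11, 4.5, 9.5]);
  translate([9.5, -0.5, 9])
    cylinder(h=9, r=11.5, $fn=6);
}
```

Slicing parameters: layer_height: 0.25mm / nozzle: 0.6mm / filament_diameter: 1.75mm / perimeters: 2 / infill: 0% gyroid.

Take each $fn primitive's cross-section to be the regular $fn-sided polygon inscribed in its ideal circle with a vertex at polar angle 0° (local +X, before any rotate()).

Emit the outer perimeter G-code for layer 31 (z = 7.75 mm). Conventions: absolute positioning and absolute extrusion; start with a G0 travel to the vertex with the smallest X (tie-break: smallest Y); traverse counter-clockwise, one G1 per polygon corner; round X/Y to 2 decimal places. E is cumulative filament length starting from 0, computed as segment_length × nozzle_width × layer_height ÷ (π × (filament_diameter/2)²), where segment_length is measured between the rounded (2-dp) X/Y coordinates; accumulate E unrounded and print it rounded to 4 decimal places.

G0 X-10.50 Y0.00 Z7.75
G1 X-5.25 Y-9.09 E0.6546
G1 X5.25 Y-9.09 E1.3094
G1 X10.50 Y0.00 E1.9641
G1 X9.36 Y1.97 E2.1060
G1 X8.00 Y1.97 E2.1908
G1 X3.89 Y9.09 E2.7035
G1 X-5.25 Y9.09 E3.2735
G1 X-10.50 Y0.00 E3.9281

At z = 7.75 mm: the r=10.5 cylinder contributes a regular 6-gon of circumradius 10.5; the r=11 cylinder at (13.5, 11.5) contributes a regular 6-gon of circumradius 11; the 11×4.5 cube at (-0.5, 10) contributes its full rectangle; the cylinder at (9.5, -0.5) is not intersected at this z (z outside [9, 18]); After the difference (first − rest): starting from the r=10.5 cylinder, the r=11 cylinder at (13.5, 11.5) partially overlaps it — only the 9.69 mm² overlap (of its 314.37 mm²) is removed, clipping the outline; the 11×4.5 cube at (-0.5, 10) misses the remaining region (no effect) — 1 connected region. The outline is a single polygon with 8 vertices. Extrusion per mm of travel: 0.6 × 0.25 / (π × 0.875²) = 0.062363. Accumulating E over each segment gives final E = 3.9281.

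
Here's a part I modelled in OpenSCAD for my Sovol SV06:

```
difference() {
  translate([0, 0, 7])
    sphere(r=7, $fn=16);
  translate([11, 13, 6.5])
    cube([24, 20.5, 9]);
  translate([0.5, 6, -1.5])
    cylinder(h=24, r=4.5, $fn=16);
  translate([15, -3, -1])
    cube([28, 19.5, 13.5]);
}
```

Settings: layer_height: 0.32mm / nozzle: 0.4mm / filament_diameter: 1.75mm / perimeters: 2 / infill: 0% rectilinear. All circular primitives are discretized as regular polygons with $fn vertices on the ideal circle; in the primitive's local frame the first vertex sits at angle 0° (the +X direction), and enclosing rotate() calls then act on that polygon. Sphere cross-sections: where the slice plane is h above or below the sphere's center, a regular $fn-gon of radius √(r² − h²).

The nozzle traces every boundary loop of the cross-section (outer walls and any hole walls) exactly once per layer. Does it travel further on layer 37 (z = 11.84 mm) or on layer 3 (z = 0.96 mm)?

layer 37 (z = 11.84 mm)

Layer 37 (z = 11.84): the r=7 sphere slices to a regular 16-gon of circumradius 5.057 (√(r²−h²) with h=4.84 from center) (perimeter = 2·16·5.057·sin(180°/16) = 31.57 mm); the cube at (11, 13) (footprint 24×20.5) is included at this height (perimeter 89.00 mm); the r=4.5 cylinder at (0.5, 6) contributes a regular 16-gon of circumradius 4.5 (perimeter = 2·16·4.500·sin(180°/16) = 28.09 mm); the 28×19.5 cube at (15, -3) contributes its full rectangle (perimeter 95.00 mm); Taking the first minus the rest: starting from the r=7 sphere, the 24×20.5 cube at (11, 13) misses the remaining region (no effect); the r=4.5 cylinder at (0.5, 6) partially overlaps it — only the 17.19 mm² overlap (of its 61.99 mm²) is removed, clipping the outline; the 28×19.5 cube at (15, -3) misses the remaining region (no effect) — boundary = 31.96 mm. So its perimeter = 31.96 mm. Layer 3 (z = 0.96): the r=7 sphere contributes a regular 16-gon of circumradius √(7²−6.04²) = 3.538 (perimeter = 2·16·3.538·sin(180°/16) = 22.09 mm); the cube at (11, 13) does not reach this height (z outside [6.5, 15.5]); the cylinder at (0.5, 6): section is a regular 16-gon, circumradius r=4.5 (perimeter = 2·16·4.500·sin(180°/16) = 28.09 mm); the 28×19.5 cube at (15, -3) contributes its full rectangle (perimeter 95.00 mm); Taking the first minus the rest: starting from the r=7 sphere, the r=4.5 cylinder at (0.5, 6) partially overlaps it — only the 6.70 mm² overlap (of its 61.99 mm²) is removed, clipping the outline; the 28×19.5 cube at (15, -3) misses the remaining region (no effect) — boundary = 21.82 mm. So its perimeter = 21.82 mm. Layer 37 is larger (31.96 vs 21.82 mm).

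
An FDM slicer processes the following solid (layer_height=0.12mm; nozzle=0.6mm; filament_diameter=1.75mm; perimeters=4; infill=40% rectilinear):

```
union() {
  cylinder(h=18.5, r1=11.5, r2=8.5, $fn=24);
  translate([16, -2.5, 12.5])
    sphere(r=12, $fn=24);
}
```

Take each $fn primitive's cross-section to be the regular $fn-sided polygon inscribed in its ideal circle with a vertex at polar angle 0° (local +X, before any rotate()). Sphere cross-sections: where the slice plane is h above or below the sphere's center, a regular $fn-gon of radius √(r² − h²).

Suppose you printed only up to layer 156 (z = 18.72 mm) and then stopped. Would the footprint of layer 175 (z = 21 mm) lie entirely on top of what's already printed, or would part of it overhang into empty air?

entirely on top

Compare the two slices. At z = 18.72: the cone is absent (z outside [0, 18.5]); the r=12 sphere at (16, -2.5) slices to a regular 24-gon of circumradius 10.262 (√(r²−h²) with h=6.22 from center) (area = (24/2)·10.262²·sin(360°/24) = 327.08 mm²); Combining (union): only the r=12 sphere at (16, -2.5) is present, so the union is just that shape — area = 327.08 mm². At z = 21: the cone does not reach this height (z outside [0, 18.5]); the r=12 sphere at (16, -2.5) contributes a regular 24-gon of circumradius √(12²−8.5²) = 8.471 (area = (24/2)·8.471²·sin(360°/24) = 222.84 mm²); Merging all regions: only the r=12 sphere at (16, -2.5) is present, so the union is just that shape — area = 222.84 mm². Checking containment: the cross-section at z = 21 is a subset of the cross-section at z = 18.72.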